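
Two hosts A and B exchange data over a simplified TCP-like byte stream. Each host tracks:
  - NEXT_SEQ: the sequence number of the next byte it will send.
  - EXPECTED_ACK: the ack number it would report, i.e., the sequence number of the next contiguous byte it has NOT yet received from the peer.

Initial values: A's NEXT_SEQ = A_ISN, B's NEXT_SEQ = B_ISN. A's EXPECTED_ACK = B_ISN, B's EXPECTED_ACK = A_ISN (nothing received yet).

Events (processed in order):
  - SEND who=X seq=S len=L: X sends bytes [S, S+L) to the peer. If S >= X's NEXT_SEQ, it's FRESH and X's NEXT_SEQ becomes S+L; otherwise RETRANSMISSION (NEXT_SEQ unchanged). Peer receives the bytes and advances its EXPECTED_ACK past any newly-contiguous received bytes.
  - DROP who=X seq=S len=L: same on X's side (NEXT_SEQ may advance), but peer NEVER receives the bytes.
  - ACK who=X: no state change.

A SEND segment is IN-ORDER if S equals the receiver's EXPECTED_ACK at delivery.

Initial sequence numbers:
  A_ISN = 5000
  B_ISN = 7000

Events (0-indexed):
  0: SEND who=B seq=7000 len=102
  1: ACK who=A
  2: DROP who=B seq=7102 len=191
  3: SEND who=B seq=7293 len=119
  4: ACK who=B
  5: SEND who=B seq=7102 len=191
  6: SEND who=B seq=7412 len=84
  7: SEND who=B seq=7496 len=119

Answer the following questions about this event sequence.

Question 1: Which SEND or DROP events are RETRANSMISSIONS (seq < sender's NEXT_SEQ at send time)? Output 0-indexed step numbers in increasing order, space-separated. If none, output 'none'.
Step 0: SEND seq=7000 -> fresh
Step 2: DROP seq=7102 -> fresh
Step 3: SEND seq=7293 -> fresh
Step 5: SEND seq=7102 -> retransmit
Step 6: SEND seq=7412 -> fresh
Step 7: SEND seq=7496 -> fresh

Answer: 5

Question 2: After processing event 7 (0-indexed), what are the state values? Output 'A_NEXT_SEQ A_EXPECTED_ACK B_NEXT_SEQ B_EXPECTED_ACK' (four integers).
After event 0: A_seq=5000 A_ack=7102 B_seq=7102 B_ack=5000
After event 1: A_seq=5000 A_ack=7102 B_seq=7102 B_ack=5000
After event 2: A_seq=5000 A_ack=7102 B_seq=7293 B_ack=5000
After event 3: A_seq=5000 A_ack=7102 B_seq=7412 B_ack=5000
After event 4: A_seq=5000 A_ack=7102 B_seq=7412 B_ack=5000
After event 5: A_seq=5000 A_ack=7412 B_seq=7412 B_ack=5000
After event 6: A_seq=5000 A_ack=7496 B_seq=7496 B_ack=5000
After event 7: A_seq=5000 A_ack=7615 B_seq=7615 B_ack=5000

5000 7615 7615 5000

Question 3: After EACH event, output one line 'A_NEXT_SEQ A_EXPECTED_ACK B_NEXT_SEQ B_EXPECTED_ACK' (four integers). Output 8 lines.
5000 7102 7102 5000
5000 7102 7102 5000
5000 7102 7293 5000
5000 7102 7412 5000
5000 7102 7412 5000
5000 7412 7412 5000
5000 7496 7496 5000
5000 7615 7615 5000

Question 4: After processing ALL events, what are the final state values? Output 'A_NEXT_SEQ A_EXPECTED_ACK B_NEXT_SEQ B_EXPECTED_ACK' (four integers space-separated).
Answer: 5000 7615 7615 5000

Derivation:
After event 0: A_seq=5000 A_ack=7102 B_seq=7102 B_ack=5000
After event 1: A_seq=5000 A_ack=7102 B_seq=7102 B_ack=5000
After event 2: A_seq=5000 A_ack=7102 B_seq=7293 B_ack=5000
After event 3: A_seq=5000 A_ack=7102 B_seq=7412 B_ack=5000
After event 4: A_seq=5000 A_ack=7102 B_seq=7412 B_ack=5000
After event 5: A_seq=5000 A_ack=7412 B_seq=7412 B_ack=5000
After event 6: A_seq=5000 A_ack=7496 B_seq=7496 B_ack=5000
After event 7: A_seq=5000 A_ack=7615 B_seq=7615 B_ack=5000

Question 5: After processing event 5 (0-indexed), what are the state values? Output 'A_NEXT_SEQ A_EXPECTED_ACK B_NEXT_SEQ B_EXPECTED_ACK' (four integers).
After event 0: A_seq=5000 A_ack=7102 B_seq=7102 B_ack=5000
After event 1: A_seq=5000 A_ack=7102 B_seq=7102 B_ack=5000
After event 2: A_seq=5000 A_ack=7102 B_seq=7293 B_ack=5000
After event 3: A_seq=5000 A_ack=7102 B_seq=7412 B_ack=5000
After event 4: A_seq=5000 A_ack=7102 B_seq=7412 B_ack=5000
After event 5: A_seq=5000 A_ack=7412 B_seq=7412 B_ack=5000

5000 7412 7412 5000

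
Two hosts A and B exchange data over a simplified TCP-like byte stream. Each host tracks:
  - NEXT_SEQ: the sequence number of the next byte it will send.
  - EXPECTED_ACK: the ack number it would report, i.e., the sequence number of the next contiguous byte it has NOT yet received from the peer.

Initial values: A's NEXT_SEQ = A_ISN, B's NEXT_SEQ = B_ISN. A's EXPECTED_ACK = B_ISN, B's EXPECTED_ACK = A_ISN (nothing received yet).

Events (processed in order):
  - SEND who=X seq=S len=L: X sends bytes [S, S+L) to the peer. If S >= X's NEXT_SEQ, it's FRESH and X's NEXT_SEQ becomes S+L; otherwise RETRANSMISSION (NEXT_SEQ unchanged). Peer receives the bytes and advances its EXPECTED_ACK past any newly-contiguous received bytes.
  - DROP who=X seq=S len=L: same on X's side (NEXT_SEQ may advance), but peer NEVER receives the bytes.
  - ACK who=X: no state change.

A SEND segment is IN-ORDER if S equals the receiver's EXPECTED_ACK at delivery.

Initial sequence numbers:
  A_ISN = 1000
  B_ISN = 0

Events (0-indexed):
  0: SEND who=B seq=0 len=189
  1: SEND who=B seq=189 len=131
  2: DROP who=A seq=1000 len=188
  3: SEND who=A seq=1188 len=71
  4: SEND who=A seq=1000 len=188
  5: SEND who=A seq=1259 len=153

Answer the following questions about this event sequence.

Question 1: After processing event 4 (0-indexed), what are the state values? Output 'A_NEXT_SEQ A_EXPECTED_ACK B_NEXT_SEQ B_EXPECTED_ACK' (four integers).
After event 0: A_seq=1000 A_ack=189 B_seq=189 B_ack=1000
After event 1: A_seq=1000 A_ack=320 B_seq=320 B_ack=1000
After event 2: A_seq=1188 A_ack=320 B_seq=320 B_ack=1000
After event 3: A_seq=1259 A_ack=320 B_seq=320 B_ack=1000
After event 4: A_seq=1259 A_ack=320 B_seq=320 B_ack=1259

1259 320 320 1259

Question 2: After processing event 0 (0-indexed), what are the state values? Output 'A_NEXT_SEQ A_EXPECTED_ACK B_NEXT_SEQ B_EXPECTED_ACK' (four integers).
After event 0: A_seq=1000 A_ack=189 B_seq=189 B_ack=1000

1000 189 189 1000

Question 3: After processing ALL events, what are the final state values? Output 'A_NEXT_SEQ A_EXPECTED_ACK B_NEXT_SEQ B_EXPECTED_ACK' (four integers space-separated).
Answer: 1412 320 320 1412

Derivation:
After event 0: A_seq=1000 A_ack=189 B_seq=189 B_ack=1000
After event 1: A_seq=1000 A_ack=320 B_seq=320 B_ack=1000
After event 2: A_seq=1188 A_ack=320 B_seq=320 B_ack=1000
After event 3: A_seq=1259 A_ack=320 B_seq=320 B_ack=1000
After event 4: A_seq=1259 A_ack=320 B_seq=320 B_ack=1259
After event 5: A_seq=1412 A_ack=320 B_seq=320 B_ack=1412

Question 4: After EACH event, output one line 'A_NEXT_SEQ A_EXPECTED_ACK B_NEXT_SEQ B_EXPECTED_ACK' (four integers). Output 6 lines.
1000 189 189 1000
1000 320 320 1000
1188 320 320 1000
1259 320 320 1000
1259 320 320 1259
1412 320 320 1412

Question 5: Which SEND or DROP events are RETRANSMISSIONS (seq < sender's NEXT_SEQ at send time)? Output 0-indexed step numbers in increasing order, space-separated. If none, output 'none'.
Answer: 4

Derivation:
Step 0: SEND seq=0 -> fresh
Step 1: SEND seq=189 -> fresh
Step 2: DROP seq=1000 -> fresh
Step 3: SEND seq=1188 -> fresh
Step 4: SEND seq=1000 -> retransmit
Step 5: SEND seq=1259 -> fresh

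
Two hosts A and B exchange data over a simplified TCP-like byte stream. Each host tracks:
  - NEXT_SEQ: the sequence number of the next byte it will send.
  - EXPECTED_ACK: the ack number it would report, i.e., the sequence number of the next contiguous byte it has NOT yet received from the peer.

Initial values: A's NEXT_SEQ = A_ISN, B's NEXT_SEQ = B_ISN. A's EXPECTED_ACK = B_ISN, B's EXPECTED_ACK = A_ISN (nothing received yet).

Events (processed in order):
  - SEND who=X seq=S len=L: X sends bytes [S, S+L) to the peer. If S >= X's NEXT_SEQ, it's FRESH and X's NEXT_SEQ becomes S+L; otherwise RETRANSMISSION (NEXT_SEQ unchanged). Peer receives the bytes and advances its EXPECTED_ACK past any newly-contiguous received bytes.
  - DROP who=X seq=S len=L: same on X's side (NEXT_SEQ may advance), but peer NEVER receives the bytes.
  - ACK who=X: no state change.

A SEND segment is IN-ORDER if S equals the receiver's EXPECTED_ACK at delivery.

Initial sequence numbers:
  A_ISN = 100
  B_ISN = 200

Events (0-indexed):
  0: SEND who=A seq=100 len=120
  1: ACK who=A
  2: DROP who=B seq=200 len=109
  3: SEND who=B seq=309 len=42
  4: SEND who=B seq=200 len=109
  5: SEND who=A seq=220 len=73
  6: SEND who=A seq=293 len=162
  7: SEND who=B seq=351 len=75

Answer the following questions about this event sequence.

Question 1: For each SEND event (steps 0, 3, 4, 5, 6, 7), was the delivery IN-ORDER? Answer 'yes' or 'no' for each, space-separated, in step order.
Step 0: SEND seq=100 -> in-order
Step 3: SEND seq=309 -> out-of-order
Step 4: SEND seq=200 -> in-order
Step 5: SEND seq=220 -> in-order
Step 6: SEND seq=293 -> in-order
Step 7: SEND seq=351 -> in-order

Answer: yes no yes yes yes yes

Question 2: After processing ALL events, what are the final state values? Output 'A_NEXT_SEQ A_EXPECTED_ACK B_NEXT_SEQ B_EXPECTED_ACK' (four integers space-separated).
Answer: 455 426 426 455

Derivation:
After event 0: A_seq=220 A_ack=200 B_seq=200 B_ack=220
After event 1: A_seq=220 A_ack=200 B_seq=200 B_ack=220
After event 2: A_seq=220 A_ack=200 B_seq=309 B_ack=220
After event 3: A_seq=220 A_ack=200 B_seq=351 B_ack=220
After event 4: A_seq=220 A_ack=351 B_seq=351 B_ack=220
After event 5: A_seq=293 A_ack=351 B_seq=351 B_ack=293
After event 6: A_seq=455 A_ack=351 B_seq=351 B_ack=455
After event 7: A_seq=455 A_ack=426 B_seq=426 B_ack=455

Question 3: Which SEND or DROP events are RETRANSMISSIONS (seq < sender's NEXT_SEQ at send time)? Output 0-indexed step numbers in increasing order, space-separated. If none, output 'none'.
Answer: 4

Derivation:
Step 0: SEND seq=100 -> fresh
Step 2: DROP seq=200 -> fresh
Step 3: SEND seq=309 -> fresh
Step 4: SEND seq=200 -> retransmit
Step 5: SEND seq=220 -> fresh
Step 6: SEND seq=293 -> fresh
Step 7: SEND seq=351 -> fresh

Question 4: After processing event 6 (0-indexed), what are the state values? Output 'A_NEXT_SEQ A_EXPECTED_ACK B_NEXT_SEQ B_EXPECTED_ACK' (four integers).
After event 0: A_seq=220 A_ack=200 B_seq=200 B_ack=220
After event 1: A_seq=220 A_ack=200 B_seq=200 B_ack=220
After event 2: A_seq=220 A_ack=200 B_seq=309 B_ack=220
After event 3: A_seq=220 A_ack=200 B_seq=351 B_ack=220
After event 4: A_seq=220 A_ack=351 B_seq=351 B_ack=220
After event 5: A_seq=293 A_ack=351 B_seq=351 B_ack=293
After event 6: A_seq=455 A_ack=351 B_seq=351 B_ack=455

455 351 351 455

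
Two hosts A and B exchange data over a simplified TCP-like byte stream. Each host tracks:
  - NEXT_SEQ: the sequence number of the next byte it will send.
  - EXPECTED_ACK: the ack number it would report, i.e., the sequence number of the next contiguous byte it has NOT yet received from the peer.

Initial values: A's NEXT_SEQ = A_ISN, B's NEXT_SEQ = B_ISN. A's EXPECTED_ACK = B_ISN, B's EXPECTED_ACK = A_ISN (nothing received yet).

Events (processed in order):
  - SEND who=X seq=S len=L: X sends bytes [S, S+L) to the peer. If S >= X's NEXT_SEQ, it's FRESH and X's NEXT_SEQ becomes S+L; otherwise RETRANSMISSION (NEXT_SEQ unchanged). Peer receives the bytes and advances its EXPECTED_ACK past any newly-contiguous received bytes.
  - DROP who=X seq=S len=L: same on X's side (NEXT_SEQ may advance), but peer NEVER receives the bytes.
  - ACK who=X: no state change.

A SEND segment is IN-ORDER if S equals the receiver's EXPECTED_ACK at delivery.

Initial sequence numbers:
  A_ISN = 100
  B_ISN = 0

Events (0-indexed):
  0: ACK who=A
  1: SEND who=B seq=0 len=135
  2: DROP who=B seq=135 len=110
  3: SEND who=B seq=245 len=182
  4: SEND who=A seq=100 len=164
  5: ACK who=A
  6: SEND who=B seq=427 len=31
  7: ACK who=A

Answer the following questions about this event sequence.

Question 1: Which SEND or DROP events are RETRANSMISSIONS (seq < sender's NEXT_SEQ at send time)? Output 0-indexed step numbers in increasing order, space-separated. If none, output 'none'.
Step 1: SEND seq=0 -> fresh
Step 2: DROP seq=135 -> fresh
Step 3: SEND seq=245 -> fresh
Step 4: SEND seq=100 -> fresh
Step 6: SEND seq=427 -> fresh

Answer: none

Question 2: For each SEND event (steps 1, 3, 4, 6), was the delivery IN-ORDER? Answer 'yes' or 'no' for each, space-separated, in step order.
Answer: yes no yes no

Derivation:
Step 1: SEND seq=0 -> in-order
Step 3: SEND seq=245 -> out-of-order
Step 4: SEND seq=100 -> in-order
Step 6: SEND seq=427 -> out-of-order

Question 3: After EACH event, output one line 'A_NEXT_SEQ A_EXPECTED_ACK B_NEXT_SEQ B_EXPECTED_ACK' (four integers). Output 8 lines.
100 0 0 100
100 135 135 100
100 135 245 100
100 135 427 100
264 135 427 264
264 135 427 264
264 135 458 264
264 135 458 264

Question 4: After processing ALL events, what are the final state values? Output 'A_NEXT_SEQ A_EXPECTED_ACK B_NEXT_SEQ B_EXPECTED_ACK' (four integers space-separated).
Answer: 264 135 458 264

Derivation:
After event 0: A_seq=100 A_ack=0 B_seq=0 B_ack=100
After event 1: A_seq=100 A_ack=135 B_seq=135 B_ack=100
After event 2: A_seq=100 A_ack=135 B_seq=245 B_ack=100
After event 3: A_seq=100 A_ack=135 B_seq=427 B_ack=100
After event 4: A_seq=264 A_ack=135 B_seq=427 B_ack=264
After event 5: A_seq=264 A_ack=135 B_seq=427 B_ack=264
After event 6: A_seq=264 A_ack=135 B_seq=458 B_ack=264
After event 7: A_seq=264 A_ack=135 B_seq=458 B_ack=264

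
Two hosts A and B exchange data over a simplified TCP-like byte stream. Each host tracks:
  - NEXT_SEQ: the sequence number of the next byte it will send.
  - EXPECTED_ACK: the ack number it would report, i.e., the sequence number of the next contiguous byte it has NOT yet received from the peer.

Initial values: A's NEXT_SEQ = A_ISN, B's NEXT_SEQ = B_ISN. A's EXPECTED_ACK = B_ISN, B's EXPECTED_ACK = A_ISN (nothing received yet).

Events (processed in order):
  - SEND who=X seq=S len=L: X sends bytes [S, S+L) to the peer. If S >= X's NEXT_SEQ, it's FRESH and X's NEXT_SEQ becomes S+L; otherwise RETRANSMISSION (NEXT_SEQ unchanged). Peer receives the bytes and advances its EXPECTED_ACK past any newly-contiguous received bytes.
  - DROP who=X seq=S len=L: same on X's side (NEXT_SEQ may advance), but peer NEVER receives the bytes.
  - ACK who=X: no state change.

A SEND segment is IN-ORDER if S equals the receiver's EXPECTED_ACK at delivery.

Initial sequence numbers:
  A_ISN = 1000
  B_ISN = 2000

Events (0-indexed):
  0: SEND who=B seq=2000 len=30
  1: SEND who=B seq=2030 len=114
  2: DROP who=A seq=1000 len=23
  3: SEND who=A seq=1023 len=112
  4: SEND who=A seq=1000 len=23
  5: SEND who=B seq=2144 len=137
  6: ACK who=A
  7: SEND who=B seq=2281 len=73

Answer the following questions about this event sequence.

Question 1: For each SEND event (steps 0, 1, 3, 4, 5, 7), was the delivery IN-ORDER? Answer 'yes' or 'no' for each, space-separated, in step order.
Step 0: SEND seq=2000 -> in-order
Step 1: SEND seq=2030 -> in-order
Step 3: SEND seq=1023 -> out-of-order
Step 4: SEND seq=1000 -> in-order
Step 5: SEND seq=2144 -> in-order
Step 7: SEND seq=2281 -> in-order

Answer: yes yes no yes yes yes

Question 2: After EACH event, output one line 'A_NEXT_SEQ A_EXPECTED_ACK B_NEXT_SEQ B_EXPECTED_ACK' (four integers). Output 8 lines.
1000 2030 2030 1000
1000 2144 2144 1000
1023 2144 2144 1000
1135 2144 2144 1000
1135 2144 2144 1135
1135 2281 2281 1135
1135 2281 2281 1135
1135 2354 2354 1135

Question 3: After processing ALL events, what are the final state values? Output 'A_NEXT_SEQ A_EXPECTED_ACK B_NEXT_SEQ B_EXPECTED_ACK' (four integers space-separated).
Answer: 1135 2354 2354 1135

Derivation:
After event 0: A_seq=1000 A_ack=2030 B_seq=2030 B_ack=1000
After event 1: A_seq=1000 A_ack=2144 B_seq=2144 B_ack=1000
After event 2: A_seq=1023 A_ack=2144 B_seq=2144 B_ack=1000
After event 3: A_seq=1135 A_ack=2144 B_seq=2144 B_ack=1000
After event 4: A_seq=1135 A_ack=2144 B_seq=2144 B_ack=1135
After event 5: A_seq=1135 A_ack=2281 B_seq=2281 B_ack=1135
After event 6: A_seq=1135 A_ack=2281 B_seq=2281 B_ack=1135
After event 7: A_seq=1135 A_ack=2354 B_seq=2354 B_ack=1135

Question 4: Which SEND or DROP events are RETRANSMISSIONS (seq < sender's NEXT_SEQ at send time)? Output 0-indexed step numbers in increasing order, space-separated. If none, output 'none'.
Step 0: SEND seq=2000 -> fresh
Step 1: SEND seq=2030 -> fresh
Step 2: DROP seq=1000 -> fresh
Step 3: SEND seq=1023 -> fresh
Step 4: SEND seq=1000 -> retransmit
Step 5: SEND seq=2144 -> fresh
Step 7: SEND seq=2281 -> fresh

Answer: 4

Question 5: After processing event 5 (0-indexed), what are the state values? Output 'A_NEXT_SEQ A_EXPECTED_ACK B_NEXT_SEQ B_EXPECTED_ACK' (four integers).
After event 0: A_seq=1000 A_ack=2030 B_seq=2030 B_ack=1000
After event 1: A_seq=1000 A_ack=2144 B_seq=2144 B_ack=1000
After event 2: A_seq=1023 A_ack=2144 B_seq=2144 B_ack=1000
After event 3: A_seq=1135 A_ack=2144 B_seq=2144 B_ack=1000
After event 4: A_seq=1135 A_ack=2144 B_seq=2144 B_ack=1135
After event 5: A_seq=1135 A_ack=2281 B_seq=2281 B_ack=1135

1135 2281 2281 1135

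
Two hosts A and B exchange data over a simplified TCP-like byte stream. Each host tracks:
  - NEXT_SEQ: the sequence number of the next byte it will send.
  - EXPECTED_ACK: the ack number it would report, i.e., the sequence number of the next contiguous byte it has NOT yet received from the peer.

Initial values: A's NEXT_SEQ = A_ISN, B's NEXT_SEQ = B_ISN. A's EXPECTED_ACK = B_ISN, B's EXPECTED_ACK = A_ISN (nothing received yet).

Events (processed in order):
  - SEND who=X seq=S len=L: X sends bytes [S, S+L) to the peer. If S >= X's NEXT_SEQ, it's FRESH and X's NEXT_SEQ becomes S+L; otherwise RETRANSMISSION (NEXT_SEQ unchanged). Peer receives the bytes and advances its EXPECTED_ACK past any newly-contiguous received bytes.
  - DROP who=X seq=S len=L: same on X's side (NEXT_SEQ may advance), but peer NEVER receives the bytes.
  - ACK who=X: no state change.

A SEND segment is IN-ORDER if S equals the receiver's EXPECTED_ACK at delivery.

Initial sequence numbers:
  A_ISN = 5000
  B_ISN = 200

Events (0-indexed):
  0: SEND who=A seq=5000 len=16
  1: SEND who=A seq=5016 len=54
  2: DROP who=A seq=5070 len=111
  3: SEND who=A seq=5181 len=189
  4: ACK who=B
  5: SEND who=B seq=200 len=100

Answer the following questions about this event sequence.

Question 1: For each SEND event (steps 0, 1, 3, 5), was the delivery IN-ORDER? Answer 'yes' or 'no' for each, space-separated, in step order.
Step 0: SEND seq=5000 -> in-order
Step 1: SEND seq=5016 -> in-order
Step 3: SEND seq=5181 -> out-of-order
Step 5: SEND seq=200 -> in-order

Answer: yes yes no yes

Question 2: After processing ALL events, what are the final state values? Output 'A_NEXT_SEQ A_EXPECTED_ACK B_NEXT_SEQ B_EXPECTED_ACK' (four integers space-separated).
Answer: 5370 300 300 5070

Derivation:
After event 0: A_seq=5016 A_ack=200 B_seq=200 B_ack=5016
After event 1: A_seq=5070 A_ack=200 B_seq=200 B_ack=5070
After event 2: A_seq=5181 A_ack=200 B_seq=200 B_ack=5070
After event 3: A_seq=5370 A_ack=200 B_seq=200 B_ack=5070
After event 4: A_seq=5370 A_ack=200 B_seq=200 B_ack=5070
After event 5: A_seq=5370 A_ack=300 B_seq=300 B_ack=5070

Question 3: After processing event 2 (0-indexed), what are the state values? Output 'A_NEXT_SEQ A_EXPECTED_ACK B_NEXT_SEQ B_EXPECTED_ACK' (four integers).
After event 0: A_seq=5016 A_ack=200 B_seq=200 B_ack=5016
After event 1: A_seq=5070 A_ack=200 B_seq=200 B_ack=5070
After event 2: A_seq=5181 A_ack=200 B_seq=200 B_ack=5070

5181 200 200 5070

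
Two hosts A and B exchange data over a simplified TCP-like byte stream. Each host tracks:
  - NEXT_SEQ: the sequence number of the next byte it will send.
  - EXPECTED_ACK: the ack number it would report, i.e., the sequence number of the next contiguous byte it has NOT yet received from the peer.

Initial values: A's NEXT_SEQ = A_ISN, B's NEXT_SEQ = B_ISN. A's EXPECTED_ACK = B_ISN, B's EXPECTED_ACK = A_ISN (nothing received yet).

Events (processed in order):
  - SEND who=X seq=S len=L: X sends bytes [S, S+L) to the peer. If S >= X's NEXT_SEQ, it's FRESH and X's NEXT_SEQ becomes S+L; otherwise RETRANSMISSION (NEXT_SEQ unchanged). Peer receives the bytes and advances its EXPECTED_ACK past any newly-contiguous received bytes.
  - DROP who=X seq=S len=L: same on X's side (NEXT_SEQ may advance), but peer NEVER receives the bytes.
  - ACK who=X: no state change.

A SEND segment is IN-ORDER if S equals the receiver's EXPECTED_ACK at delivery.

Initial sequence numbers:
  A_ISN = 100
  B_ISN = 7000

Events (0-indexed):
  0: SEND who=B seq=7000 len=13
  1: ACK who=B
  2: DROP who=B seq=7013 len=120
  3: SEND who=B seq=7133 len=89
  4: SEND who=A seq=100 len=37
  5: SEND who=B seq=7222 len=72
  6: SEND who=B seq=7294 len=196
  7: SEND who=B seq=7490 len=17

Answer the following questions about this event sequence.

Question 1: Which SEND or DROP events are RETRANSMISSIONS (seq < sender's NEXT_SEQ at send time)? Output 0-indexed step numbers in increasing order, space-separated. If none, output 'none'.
Step 0: SEND seq=7000 -> fresh
Step 2: DROP seq=7013 -> fresh
Step 3: SEND seq=7133 -> fresh
Step 4: SEND seq=100 -> fresh
Step 5: SEND seq=7222 -> fresh
Step 6: SEND seq=7294 -> fresh
Step 7: SEND seq=7490 -> fresh

Answer: none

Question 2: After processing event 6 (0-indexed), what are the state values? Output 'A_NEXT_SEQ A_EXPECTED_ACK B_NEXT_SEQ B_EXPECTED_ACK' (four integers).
After event 0: A_seq=100 A_ack=7013 B_seq=7013 B_ack=100
After event 1: A_seq=100 A_ack=7013 B_seq=7013 B_ack=100
After event 2: A_seq=100 A_ack=7013 B_seq=7133 B_ack=100
After event 3: A_seq=100 A_ack=7013 B_seq=7222 B_ack=100
After event 4: A_seq=137 A_ack=7013 B_seq=7222 B_ack=137
After event 5: A_seq=137 A_ack=7013 B_seq=7294 B_ack=137
After event 6: A_seq=137 A_ack=7013 B_seq=7490 B_ack=137

137 7013 7490 137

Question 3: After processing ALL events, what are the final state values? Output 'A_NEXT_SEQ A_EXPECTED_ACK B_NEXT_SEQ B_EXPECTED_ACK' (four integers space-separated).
After event 0: A_seq=100 A_ack=7013 B_seq=7013 B_ack=100
After event 1: A_seq=100 A_ack=7013 B_seq=7013 B_ack=100
After event 2: A_seq=100 A_ack=7013 B_seq=7133 B_ack=100
After event 3: A_seq=100 A_ack=7013 B_seq=7222 B_ack=100
After event 4: A_seq=137 A_ack=7013 B_seq=7222 B_ack=137
After event 5: A_seq=137 A_ack=7013 B_seq=7294 B_ack=137
After event 6: A_seq=137 A_ack=7013 B_seq=7490 B_ack=137
After event 7: A_seq=137 A_ack=7013 B_seq=7507 B_ack=137

Answer: 137 7013 7507 137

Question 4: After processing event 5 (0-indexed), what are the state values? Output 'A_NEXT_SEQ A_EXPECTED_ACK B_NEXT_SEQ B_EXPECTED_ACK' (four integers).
After event 0: A_seq=100 A_ack=7013 B_seq=7013 B_ack=100
After event 1: A_seq=100 A_ack=7013 B_seq=7013 B_ack=100
After event 2: A_seq=100 A_ack=7013 B_seq=7133 B_ack=100
After event 3: A_seq=100 A_ack=7013 B_seq=7222 B_ack=100
After event 4: A_seq=137 A_ack=7013 B_seq=7222 B_ack=137
After event 5: A_seq=137 A_ack=7013 B_seq=7294 B_ack=137

137 7013 7294 137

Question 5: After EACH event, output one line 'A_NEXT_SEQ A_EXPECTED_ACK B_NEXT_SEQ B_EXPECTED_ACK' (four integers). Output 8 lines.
100 7013 7013 100
100 7013 7013 100
100 7013 7133 100
100 7013 7222 100
137 7013 7222 137
137 7013 7294 137
137 7013 7490 137
137 7013 7507 137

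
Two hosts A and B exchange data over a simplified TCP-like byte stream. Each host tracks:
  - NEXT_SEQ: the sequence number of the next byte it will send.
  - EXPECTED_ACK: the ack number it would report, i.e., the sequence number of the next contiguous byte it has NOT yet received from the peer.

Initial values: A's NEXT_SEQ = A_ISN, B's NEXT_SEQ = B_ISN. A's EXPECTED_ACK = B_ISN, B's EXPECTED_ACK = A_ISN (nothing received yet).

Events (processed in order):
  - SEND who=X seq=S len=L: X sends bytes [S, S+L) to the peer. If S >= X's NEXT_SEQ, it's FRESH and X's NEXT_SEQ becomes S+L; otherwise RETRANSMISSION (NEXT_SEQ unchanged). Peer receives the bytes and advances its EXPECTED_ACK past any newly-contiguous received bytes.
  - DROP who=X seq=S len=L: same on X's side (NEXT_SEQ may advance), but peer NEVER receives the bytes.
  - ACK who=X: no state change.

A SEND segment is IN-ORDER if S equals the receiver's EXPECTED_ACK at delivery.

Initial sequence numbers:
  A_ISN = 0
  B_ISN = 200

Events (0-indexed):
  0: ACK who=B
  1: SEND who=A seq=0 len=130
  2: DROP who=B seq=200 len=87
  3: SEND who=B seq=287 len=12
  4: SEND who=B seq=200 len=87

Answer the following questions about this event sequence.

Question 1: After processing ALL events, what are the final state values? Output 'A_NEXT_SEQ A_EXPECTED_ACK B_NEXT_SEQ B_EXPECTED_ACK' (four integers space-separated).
Answer: 130 299 299 130

Derivation:
After event 0: A_seq=0 A_ack=200 B_seq=200 B_ack=0
After event 1: A_seq=130 A_ack=200 B_seq=200 B_ack=130
After event 2: A_seq=130 A_ack=200 B_seq=287 B_ack=130
After event 3: A_seq=130 A_ack=200 B_seq=299 B_ack=130
After event 4: A_seq=130 A_ack=299 B_seq=299 B_ack=130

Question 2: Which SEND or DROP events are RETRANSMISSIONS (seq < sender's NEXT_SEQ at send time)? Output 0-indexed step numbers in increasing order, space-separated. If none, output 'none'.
Answer: 4

Derivation:
Step 1: SEND seq=0 -> fresh
Step 2: DROP seq=200 -> fresh
Step 3: SEND seq=287 -> fresh
Step 4: SEND seq=200 -> retransmit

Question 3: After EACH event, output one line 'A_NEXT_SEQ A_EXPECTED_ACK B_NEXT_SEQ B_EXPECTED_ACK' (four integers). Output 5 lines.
0 200 200 0
130 200 200 130
130 200 287 130
130 200 299 130
130 299 299 130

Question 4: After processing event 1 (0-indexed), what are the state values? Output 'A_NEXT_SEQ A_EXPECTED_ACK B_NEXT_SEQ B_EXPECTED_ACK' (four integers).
After event 0: A_seq=0 A_ack=200 B_seq=200 B_ack=0
After event 1: A_seq=130 A_ack=200 B_seq=200 B_ack=130

130 200 200 130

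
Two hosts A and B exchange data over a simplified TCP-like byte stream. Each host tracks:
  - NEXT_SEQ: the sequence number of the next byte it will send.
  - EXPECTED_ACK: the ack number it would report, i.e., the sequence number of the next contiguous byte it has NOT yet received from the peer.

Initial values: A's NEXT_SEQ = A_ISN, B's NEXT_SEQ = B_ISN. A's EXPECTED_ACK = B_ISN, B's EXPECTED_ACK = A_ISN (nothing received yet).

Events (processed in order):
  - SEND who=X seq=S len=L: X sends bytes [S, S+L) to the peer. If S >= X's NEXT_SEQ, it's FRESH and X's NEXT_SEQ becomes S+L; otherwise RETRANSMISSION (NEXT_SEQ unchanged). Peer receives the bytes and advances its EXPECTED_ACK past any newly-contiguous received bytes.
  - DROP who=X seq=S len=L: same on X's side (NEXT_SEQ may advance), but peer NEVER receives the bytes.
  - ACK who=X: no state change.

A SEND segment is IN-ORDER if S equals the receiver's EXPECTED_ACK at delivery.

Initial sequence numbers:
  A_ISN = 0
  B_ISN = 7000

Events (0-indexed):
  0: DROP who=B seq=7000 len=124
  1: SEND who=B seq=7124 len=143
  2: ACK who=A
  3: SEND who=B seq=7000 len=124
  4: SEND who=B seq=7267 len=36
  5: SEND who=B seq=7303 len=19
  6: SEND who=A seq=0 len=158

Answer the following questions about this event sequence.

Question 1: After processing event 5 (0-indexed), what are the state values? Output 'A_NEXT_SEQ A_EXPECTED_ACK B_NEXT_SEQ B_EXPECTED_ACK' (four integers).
After event 0: A_seq=0 A_ack=7000 B_seq=7124 B_ack=0
After event 1: A_seq=0 A_ack=7000 B_seq=7267 B_ack=0
After event 2: A_seq=0 A_ack=7000 B_seq=7267 B_ack=0
After event 3: A_seq=0 A_ack=7267 B_seq=7267 B_ack=0
After event 4: A_seq=0 A_ack=7303 B_seq=7303 B_ack=0
After event 5: A_seq=0 A_ack=7322 B_seq=7322 B_ack=0

0 7322 7322 0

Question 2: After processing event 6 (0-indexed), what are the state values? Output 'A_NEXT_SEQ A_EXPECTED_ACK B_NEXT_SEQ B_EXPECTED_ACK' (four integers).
After event 0: A_seq=0 A_ack=7000 B_seq=7124 B_ack=0
After event 1: A_seq=0 A_ack=7000 B_seq=7267 B_ack=0
After event 2: A_seq=0 A_ack=7000 B_seq=7267 B_ack=0
After event 3: A_seq=0 A_ack=7267 B_seq=7267 B_ack=0
After event 4: A_seq=0 A_ack=7303 B_seq=7303 B_ack=0
After event 5: A_seq=0 A_ack=7322 B_seq=7322 B_ack=0
After event 6: A_seq=158 A_ack=7322 B_seq=7322 B_ack=158

158 7322 7322 158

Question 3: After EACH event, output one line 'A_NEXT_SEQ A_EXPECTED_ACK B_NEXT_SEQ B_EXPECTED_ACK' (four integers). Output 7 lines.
0 7000 7124 0
0 7000 7267 0
0 7000 7267 0
0 7267 7267 0
0 7303 7303 0
0 7322 7322 0
158 7322 7322 158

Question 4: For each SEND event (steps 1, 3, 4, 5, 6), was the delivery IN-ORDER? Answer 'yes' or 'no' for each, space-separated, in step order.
Answer: no yes yes yes yes

Derivation:
Step 1: SEND seq=7124 -> out-of-order
Step 3: SEND seq=7000 -> in-order
Step 4: SEND seq=7267 -> in-order
Step 5: SEND seq=7303 -> in-order
Step 6: SEND seq=0 -> in-order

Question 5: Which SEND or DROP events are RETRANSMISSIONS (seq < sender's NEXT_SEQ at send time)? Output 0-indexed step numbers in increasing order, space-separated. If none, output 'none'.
Answer: 3

Derivation:
Step 0: DROP seq=7000 -> fresh
Step 1: SEND seq=7124 -> fresh
Step 3: SEND seq=7000 -> retransmit
Step 4: SEND seq=7267 -> fresh
Step 5: SEND seq=7303 -> fresh
Step 6: SEND seq=0 -> fresh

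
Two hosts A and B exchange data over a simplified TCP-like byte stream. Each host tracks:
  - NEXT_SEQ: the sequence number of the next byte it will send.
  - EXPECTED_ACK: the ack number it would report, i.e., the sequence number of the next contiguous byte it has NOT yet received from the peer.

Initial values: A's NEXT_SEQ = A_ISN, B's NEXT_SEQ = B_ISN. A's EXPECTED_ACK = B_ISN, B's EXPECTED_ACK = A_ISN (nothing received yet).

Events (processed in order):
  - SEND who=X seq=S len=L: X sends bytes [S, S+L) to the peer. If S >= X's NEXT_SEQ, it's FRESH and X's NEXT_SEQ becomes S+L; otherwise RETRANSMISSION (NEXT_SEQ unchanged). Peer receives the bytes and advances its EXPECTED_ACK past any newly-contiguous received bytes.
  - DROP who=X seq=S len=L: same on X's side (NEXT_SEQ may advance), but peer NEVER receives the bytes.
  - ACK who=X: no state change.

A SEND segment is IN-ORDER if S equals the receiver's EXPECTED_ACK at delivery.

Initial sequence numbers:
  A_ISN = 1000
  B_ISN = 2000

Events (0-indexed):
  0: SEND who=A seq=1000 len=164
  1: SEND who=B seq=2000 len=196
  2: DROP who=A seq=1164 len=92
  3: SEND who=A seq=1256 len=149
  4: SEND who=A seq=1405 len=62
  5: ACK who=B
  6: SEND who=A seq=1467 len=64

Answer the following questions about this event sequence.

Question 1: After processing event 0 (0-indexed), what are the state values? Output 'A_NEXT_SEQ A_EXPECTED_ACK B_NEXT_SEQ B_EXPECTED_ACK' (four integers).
After event 0: A_seq=1164 A_ack=2000 B_seq=2000 B_ack=1164

1164 2000 2000 1164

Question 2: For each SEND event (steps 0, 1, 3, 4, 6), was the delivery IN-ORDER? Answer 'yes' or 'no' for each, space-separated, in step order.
Step 0: SEND seq=1000 -> in-order
Step 1: SEND seq=2000 -> in-order
Step 3: SEND seq=1256 -> out-of-order
Step 4: SEND seq=1405 -> out-of-order
Step 6: SEND seq=1467 -> out-of-order

Answer: yes yes no no no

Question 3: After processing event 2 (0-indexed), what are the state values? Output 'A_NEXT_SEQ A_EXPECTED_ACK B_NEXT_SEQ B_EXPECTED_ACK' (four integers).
After event 0: A_seq=1164 A_ack=2000 B_seq=2000 B_ack=1164
After event 1: A_seq=1164 A_ack=2196 B_seq=2196 B_ack=1164
After event 2: A_seq=1256 A_ack=2196 B_seq=2196 B_ack=1164

1256 2196 2196 1164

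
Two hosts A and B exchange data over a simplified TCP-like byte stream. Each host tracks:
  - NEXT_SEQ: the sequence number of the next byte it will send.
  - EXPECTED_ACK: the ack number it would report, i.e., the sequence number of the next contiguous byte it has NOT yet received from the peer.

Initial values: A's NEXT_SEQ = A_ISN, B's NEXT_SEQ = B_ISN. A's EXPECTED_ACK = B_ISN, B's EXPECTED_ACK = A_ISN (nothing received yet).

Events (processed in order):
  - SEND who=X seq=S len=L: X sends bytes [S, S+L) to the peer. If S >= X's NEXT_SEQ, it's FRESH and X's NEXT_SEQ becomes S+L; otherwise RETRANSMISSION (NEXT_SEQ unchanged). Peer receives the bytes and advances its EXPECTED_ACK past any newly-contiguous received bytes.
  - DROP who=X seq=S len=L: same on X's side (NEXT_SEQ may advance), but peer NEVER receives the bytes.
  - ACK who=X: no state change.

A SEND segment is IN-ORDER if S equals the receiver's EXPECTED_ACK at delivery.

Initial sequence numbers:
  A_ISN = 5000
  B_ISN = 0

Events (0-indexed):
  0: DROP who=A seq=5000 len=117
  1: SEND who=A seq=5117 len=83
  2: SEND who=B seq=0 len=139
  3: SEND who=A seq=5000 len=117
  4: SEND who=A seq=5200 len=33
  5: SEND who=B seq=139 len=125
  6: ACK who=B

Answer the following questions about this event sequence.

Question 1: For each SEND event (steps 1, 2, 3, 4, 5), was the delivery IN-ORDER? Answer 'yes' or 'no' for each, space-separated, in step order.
Step 1: SEND seq=5117 -> out-of-order
Step 2: SEND seq=0 -> in-order
Step 3: SEND seq=5000 -> in-order
Step 4: SEND seq=5200 -> in-order
Step 5: SEND seq=139 -> in-order

Answer: no yes yes yes yes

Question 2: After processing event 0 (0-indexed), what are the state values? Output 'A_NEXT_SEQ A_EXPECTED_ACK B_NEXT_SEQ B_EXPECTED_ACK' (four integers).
After event 0: A_seq=5117 A_ack=0 B_seq=0 B_ack=5000

5117 0 0 5000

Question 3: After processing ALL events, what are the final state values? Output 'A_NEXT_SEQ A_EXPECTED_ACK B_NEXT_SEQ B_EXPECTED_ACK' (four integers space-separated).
Answer: 5233 264 264 5233

Derivation:
After event 0: A_seq=5117 A_ack=0 B_seq=0 B_ack=5000
After event 1: A_seq=5200 A_ack=0 B_seq=0 B_ack=5000
After event 2: A_seq=5200 A_ack=139 B_seq=139 B_ack=5000
After event 3: A_seq=5200 A_ack=139 B_seq=139 B_ack=5200
After event 4: A_seq=5233 A_ack=139 B_seq=139 B_ack=5233
After event 5: A_seq=5233 A_ack=264 B_seq=264 B_ack=5233
After event 6: A_seq=5233 A_ack=264 B_seq=264 B_ack=5233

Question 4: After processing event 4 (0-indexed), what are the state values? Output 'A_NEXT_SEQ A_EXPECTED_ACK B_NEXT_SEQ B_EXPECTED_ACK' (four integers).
After event 0: A_seq=5117 A_ack=0 B_seq=0 B_ack=5000
After event 1: A_seq=5200 A_ack=0 B_seq=0 B_ack=5000
After event 2: A_seq=5200 A_ack=139 B_seq=139 B_ack=5000
After event 3: A_seq=5200 A_ack=139 B_seq=139 B_ack=5200
After event 4: A_seq=5233 A_ack=139 B_seq=139 B_ack=5233

5233 139 139 5233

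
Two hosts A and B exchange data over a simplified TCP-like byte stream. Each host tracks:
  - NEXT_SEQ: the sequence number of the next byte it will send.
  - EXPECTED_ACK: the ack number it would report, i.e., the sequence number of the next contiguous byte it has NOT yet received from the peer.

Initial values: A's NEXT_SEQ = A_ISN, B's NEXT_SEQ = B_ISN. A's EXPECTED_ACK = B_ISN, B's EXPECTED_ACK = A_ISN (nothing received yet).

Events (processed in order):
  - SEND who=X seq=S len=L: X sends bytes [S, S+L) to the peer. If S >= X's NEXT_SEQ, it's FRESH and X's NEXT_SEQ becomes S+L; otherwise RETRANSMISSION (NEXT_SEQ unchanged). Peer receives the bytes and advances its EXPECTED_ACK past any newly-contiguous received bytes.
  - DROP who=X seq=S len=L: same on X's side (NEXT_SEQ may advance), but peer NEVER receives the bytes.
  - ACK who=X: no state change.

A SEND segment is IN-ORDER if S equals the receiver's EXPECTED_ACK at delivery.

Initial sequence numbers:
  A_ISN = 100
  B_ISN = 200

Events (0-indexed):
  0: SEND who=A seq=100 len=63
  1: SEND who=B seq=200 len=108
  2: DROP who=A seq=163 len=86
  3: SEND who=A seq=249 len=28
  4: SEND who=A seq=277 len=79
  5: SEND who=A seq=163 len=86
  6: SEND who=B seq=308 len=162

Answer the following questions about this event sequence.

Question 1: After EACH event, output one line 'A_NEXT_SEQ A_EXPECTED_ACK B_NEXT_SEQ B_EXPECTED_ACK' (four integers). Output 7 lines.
163 200 200 163
163 308 308 163
249 308 308 163
277 308 308 163
356 308 308 163
356 308 308 356
356 470 470 356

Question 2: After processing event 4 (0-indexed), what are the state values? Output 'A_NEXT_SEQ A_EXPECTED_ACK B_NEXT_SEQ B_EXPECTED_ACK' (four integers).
After event 0: A_seq=163 A_ack=200 B_seq=200 B_ack=163
After event 1: A_seq=163 A_ack=308 B_seq=308 B_ack=163
After event 2: A_seq=249 A_ack=308 B_seq=308 B_ack=163
After event 3: A_seq=277 A_ack=308 B_seq=308 B_ack=163
After event 4: A_seq=356 A_ack=308 B_seq=308 B_ack=163

356 308 308 163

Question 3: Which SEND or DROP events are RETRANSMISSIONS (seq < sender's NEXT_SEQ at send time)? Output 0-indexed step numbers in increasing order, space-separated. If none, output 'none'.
Answer: 5

Derivation:
Step 0: SEND seq=100 -> fresh
Step 1: SEND seq=200 -> fresh
Step 2: DROP seq=163 -> fresh
Step 3: SEND seq=249 -> fresh
Step 4: SEND seq=277 -> fresh
Step 5: SEND seq=163 -> retransmit
Step 6: SEND seq=308 -> fresh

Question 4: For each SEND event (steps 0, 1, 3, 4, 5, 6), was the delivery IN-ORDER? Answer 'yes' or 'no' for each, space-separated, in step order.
Answer: yes yes no no yes yes

Derivation:
Step 0: SEND seq=100 -> in-order
Step 1: SEND seq=200 -> in-order
Step 3: SEND seq=249 -> out-of-order
Step 4: SEND seq=277 -> out-of-order
Step 5: SEND seq=163 -> in-order
Step 6: SEND seq=308 -> in-order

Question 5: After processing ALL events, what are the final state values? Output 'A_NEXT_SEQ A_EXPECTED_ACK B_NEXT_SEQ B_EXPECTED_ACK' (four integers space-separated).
After event 0: A_seq=163 A_ack=200 B_seq=200 B_ack=163
After event 1: A_seq=163 A_ack=308 B_seq=308 B_ack=163
After event 2: A_seq=249 A_ack=308 B_seq=308 B_ack=163
After event 3: A_seq=277 A_ack=308 B_seq=308 B_ack=163
After event 4: A_seq=356 A_ack=308 B_seq=308 B_ack=163
After event 5: A_seq=356 A_ack=308 B_seq=308 B_ack=356
After event 6: A_seq=356 A_ack=470 B_seq=470 B_ack=356

Answer: 356 470 470 356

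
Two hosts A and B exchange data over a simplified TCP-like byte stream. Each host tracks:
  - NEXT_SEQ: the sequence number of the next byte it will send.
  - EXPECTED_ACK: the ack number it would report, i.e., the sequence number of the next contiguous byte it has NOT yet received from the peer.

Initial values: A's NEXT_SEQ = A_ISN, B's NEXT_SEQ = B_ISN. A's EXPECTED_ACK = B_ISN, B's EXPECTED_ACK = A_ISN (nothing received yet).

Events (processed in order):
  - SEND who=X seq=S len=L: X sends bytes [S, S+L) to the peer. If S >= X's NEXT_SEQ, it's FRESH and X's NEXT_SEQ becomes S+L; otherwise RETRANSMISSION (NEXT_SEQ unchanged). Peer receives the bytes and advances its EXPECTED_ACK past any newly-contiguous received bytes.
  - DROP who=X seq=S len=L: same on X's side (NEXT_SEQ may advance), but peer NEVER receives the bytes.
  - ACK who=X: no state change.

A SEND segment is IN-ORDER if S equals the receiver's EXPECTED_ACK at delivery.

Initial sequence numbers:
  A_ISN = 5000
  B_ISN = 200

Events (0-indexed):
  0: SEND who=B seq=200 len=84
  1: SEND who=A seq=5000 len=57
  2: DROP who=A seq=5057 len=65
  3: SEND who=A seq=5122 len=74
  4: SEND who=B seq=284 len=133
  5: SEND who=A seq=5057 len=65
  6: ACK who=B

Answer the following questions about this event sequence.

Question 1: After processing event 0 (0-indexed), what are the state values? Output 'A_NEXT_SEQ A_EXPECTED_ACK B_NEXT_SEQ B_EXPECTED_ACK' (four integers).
After event 0: A_seq=5000 A_ack=284 B_seq=284 B_ack=5000

5000 284 284 5000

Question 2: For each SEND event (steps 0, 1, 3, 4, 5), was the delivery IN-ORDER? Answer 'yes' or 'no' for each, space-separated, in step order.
Step 0: SEND seq=200 -> in-order
Step 1: SEND seq=5000 -> in-order
Step 3: SEND seq=5122 -> out-of-order
Step 4: SEND seq=284 -> in-order
Step 5: SEND seq=5057 -> in-order

Answer: yes yes no yes yes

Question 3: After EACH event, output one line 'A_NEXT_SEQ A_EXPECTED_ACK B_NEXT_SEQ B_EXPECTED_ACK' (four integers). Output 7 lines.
5000 284 284 5000
5057 284 284 5057
5122 284 284 5057
5196 284 284 5057
5196 417 417 5057
5196 417 417 5196
5196 417 417 5196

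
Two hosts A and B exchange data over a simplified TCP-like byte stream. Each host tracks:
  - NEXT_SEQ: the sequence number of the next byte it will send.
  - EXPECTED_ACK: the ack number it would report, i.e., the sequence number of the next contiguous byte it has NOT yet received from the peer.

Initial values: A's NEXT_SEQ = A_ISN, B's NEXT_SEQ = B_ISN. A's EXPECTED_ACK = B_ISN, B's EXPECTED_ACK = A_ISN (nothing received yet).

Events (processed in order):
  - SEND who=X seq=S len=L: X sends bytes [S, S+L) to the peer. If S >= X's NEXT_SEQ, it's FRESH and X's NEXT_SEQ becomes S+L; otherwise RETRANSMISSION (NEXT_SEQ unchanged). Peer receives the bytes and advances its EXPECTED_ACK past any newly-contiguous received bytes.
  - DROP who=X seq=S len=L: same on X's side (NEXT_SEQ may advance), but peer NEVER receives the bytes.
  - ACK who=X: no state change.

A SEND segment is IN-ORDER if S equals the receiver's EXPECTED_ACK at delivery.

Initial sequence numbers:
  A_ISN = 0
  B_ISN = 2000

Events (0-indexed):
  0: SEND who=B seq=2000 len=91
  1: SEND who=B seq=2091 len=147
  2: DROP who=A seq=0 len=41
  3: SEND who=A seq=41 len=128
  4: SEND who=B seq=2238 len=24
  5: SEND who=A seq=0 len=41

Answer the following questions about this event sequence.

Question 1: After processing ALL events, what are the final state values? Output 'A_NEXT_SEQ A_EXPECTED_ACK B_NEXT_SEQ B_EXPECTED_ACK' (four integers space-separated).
Answer: 169 2262 2262 169

Derivation:
After event 0: A_seq=0 A_ack=2091 B_seq=2091 B_ack=0
After event 1: A_seq=0 A_ack=2238 B_seq=2238 B_ack=0
After event 2: A_seq=41 A_ack=2238 B_seq=2238 B_ack=0
After event 3: A_seq=169 A_ack=2238 B_seq=2238 B_ack=0
After event 4: A_seq=169 A_ack=2262 B_seq=2262 B_ack=0
After event 5: A_seq=169 A_ack=2262 B_seq=2262 B_ack=169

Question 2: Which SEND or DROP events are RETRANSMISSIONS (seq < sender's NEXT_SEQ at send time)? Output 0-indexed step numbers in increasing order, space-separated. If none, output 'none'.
Answer: 5

Derivation:
Step 0: SEND seq=2000 -> fresh
Step 1: SEND seq=2091 -> fresh
Step 2: DROP seq=0 -> fresh
Step 3: SEND seq=41 -> fresh
Step 4: SEND seq=2238 -> fresh
Step 5: SEND seq=0 -> retransmit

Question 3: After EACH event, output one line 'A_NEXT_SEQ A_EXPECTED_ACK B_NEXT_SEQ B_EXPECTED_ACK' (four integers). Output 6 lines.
0 2091 2091 0
0 2238 2238 0
41 2238 2238 0
169 2238 2238 0
169 2262 2262 0
169 2262 2262 169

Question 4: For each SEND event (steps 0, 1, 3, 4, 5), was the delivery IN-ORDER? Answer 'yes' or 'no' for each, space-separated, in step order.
Answer: yes yes no yes yes

Derivation:
Step 0: SEND seq=2000 -> in-order
Step 1: SEND seq=2091 -> in-order
Step 3: SEND seq=41 -> out-of-order
Step 4: SEND seq=2238 -> in-order
Step 5: SEND seq=0 -> in-order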